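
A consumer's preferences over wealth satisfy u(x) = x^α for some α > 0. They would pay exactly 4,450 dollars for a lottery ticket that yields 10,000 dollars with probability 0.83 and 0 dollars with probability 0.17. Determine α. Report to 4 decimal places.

α ≈ 0.2301

EU(lottery) = 0.83·10000^α + 0.17·0 = 0.83·10000^α.
Equating: 4450^α = 0.83·10000^α, i.e. 0.4450^α = 0.83.
α = ln(0.83) / ln(4450/10000) = -0.1863296/-0.8096810 ≈ 0.2301.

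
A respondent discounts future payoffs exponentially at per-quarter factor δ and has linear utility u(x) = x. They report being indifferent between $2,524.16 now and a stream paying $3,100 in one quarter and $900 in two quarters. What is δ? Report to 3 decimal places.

Equating present values: 2524.16 = 3100δ + 900δ².
So 900δ² + 3100δ − 2524.16 = 0.
δ = (−3100 + √(3100² + 4·900·2524.16)) / (2·900) = (−3100 + √18696976.00) / 1800 ≈ 0.680.

δ ≈ 0.680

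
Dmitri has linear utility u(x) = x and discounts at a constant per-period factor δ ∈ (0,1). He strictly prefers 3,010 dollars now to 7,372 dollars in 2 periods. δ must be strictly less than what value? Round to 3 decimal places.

δ < 0.639

The preference means 3010 > δ^2·7372.
Hence δ^2 < 3010/7372 = 0.40830, and x ↦ x^(1/2) is increasing on (0,∞).
δ < (3010/7372)^(1/2) ≈ 0.639.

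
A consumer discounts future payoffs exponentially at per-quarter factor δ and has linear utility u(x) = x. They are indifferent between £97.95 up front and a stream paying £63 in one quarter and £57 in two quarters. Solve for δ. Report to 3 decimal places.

The stream is worth 63δ + 57δ² today, so 63δ + 57δ² = 97.95.
Rearranged: 57δ² + 63δ − 97.95 = 0.
The positive root is δ = [−63 + √(63² + 4·57·97.95)] / (2·57) = (−63 + 162.178)/114 ≈ 0.870.

δ ≈ 0.870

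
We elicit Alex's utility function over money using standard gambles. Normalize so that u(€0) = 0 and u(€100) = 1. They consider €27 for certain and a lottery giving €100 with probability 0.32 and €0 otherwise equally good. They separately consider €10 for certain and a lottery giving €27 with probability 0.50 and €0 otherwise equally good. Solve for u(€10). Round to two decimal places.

First, u(€27) = 0.32·u(€100) + 0.68·u(€0) = 0.32.
Chaining: u(€10) = 0.50·0.32 + 0.50·0.00 = 0.1600.

0.16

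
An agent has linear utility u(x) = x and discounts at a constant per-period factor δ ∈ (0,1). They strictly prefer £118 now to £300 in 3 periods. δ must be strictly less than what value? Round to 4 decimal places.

The preference means 118 > δ^3·300.
Hence δ^3 < 118/300 = 0.39333, and x ↦ x^(1/3) is increasing on (0,∞).
δ < 0.39333^(1/3) = 0.7327.

δ < 0.7327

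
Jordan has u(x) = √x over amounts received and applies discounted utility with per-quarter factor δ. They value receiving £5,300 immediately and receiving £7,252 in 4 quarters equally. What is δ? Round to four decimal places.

δ ≈ 0.9616

Indifference means u(5300) = δ^4 · u(7252), so δ^4 = u(5300)/u(7252).
Since u(x) = √x, δ^4 = √(5300/7252) = 0.85489.
Hence δ = (0.85489)^(1/4) = 0.961562.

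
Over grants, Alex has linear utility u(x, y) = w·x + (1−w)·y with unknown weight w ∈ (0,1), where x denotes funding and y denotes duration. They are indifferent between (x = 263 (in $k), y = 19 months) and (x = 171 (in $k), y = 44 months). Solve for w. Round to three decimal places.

w = 0.214

Indifference: w·263 + (1−w)·19 = w·171 + (1−w)·44.
Rearranging, 92·w − 25·(1−w) = 0.
The marginal rate of substitution is 25/92, so w = 25/(92+25) = 0.214.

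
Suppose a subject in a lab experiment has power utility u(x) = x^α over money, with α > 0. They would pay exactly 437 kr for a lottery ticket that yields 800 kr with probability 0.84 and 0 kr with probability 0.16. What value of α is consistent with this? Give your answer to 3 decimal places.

Since u(0) = 0, the lottery's EU is 0.84·800^α.
Setting u(437) equal to that: 437^α = 0.84·800^α ⇒ (437/800)^α = 0.84.
Take logs: α = ln 0.84 / ln(437/800) ≈ 0.28834.

α ≈ 0.288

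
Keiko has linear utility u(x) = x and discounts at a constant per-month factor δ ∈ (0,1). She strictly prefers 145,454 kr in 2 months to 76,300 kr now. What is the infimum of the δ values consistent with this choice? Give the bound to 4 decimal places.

Comparing present values: 76300 < δ^2·145454.
Hence δ^2 > 76300/145454 = 0.52456, and x ↦ x^(1/2) is increasing on (0,∞).
δ > (76300/145454)^(1/2) ≈ 0.7243.

δ > 0.7243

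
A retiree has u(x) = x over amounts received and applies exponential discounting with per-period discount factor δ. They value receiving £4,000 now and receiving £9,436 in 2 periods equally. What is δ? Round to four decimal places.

Indifference means u(4000) = δ^2 · u(9436), so δ^2 = u(4000)/u(9436).
With u(x) = x: δ^2 = 4000/9436 = 0.42391.
Taking the square root: δ = 0.42391^(1/2) ≈ 0.6511.

δ ≈ 0.6511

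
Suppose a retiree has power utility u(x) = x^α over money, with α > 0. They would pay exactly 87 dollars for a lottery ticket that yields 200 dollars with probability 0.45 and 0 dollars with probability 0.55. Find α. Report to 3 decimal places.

α ≈ 0.959

The lottery's expected utility is 0.45·u(200) + 0.55·u(0) = 0.45·200^α (since u(0) = 0 for α > 0).
Indifference: 87^α = 0.45·200^α, so (87/200)^α = 0.45.
Taking logs: α·ln(87/200) = ln(0.45), so α = -0.798508 / -0.832409 ≈ 0.959.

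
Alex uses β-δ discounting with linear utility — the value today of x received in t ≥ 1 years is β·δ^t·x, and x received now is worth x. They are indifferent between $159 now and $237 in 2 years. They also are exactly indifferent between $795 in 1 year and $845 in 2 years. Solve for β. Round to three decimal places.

The second indifference involves only future payoffs, so β cancels: β·δ^1·795 = β·δ^2·845, giving δ = 795/845 = 0.94083.
Now use the now-vs-future pair: 159 = β·δ^2·237 gives β = 159/(0.88516·237) ≈ 0.758.

β ≈ 0.758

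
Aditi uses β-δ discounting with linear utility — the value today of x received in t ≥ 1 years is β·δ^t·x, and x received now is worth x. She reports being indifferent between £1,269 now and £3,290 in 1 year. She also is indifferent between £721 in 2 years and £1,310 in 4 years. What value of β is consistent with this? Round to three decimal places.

β ≈ 0.520

Both payoffs in the second observation are in the future, so β drops out: δ^2·721 = δ^4·1310 ⇒ δ^2 = 721/1310 = 0.55038, so δ = 0.74188.
Now use the now-vs-future pair: 1269 = β·δ·3290 gives β = 1269/(0.74188·3290) ≈ 0.520.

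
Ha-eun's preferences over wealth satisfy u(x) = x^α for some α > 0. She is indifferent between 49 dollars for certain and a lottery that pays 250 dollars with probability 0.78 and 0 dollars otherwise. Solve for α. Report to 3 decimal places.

Since u(0) = 0, the lottery's EU is 0.78·250^α.
Equating: 49^α = 0.78·250^α, i.e. 0.1960^α = 0.78.
Take logs: α = ln 0.78 / ln(49/250) ≈ 0.15246.

α ≈ 0.152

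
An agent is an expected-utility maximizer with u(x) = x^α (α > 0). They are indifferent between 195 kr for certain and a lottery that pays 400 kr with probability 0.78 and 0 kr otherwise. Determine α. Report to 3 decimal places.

α ≈ 0.346

Since u(0) = 0, the lottery's EU is 0.78·400^α.
Indifference: 195^α = 0.78·400^α, so (195/400)^α = 0.78.
α = ln(0.78) / ln(195/400) = -0.248461/-0.718465 ≈ 0.346.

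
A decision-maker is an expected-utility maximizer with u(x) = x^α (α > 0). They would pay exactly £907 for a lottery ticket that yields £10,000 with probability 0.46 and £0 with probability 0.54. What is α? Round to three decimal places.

EU(lottery) = 0.46·10000^α + 0.54·0 = 0.46·10000^α.
Setting u(907) equal to that: 907^α = 0.46·10000^α ⇒ (907/10000)^α = 0.46.
Taking logs: α·ln(907/10000) = ln(0.46), so α = -0.776529 / -2.400198 ≈ 0.324.

α ≈ 0.324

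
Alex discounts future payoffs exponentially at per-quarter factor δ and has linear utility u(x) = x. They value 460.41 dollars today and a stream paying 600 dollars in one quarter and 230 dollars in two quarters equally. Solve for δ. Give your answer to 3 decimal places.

δ ≈ 0.620

Present value of the stream is 600·δ + 230·δ². Indifference gives 600δ + 230δ² = 460.41.
That is, 230δ² + 600δ − 460.41 = 0, a quadratic in δ.
δ = (−600 + √(600² + 4·230·460.41)) / (2·230) = (−600 + √783577.20) / 460 ≈ 0.620.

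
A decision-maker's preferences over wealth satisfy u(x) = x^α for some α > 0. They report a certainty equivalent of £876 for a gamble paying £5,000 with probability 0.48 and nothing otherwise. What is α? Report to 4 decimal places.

α ≈ 0.4214

EU(lottery) = 0.48·5000^α + 0.52·0 = 0.48·5000^α.
Indifference: 876^α = 0.48·5000^α, so (876/5000)^α = 0.48.
Take logs: α = ln 0.48 / ln(876/5000) ≈ 0.421379.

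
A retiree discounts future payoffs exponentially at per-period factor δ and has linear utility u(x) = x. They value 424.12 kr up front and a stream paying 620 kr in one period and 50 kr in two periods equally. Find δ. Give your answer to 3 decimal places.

δ ≈ 0.650

Present value of the stream is 620·δ + 50·δ². Indifference gives 620δ + 50δ² = 424.12.
Rearranged: 50δ² + 620δ − 424.12 = 0.
By the quadratic formula (taking the positive root), δ = (−620 + √469224.00) / 100 ≈ 0.650.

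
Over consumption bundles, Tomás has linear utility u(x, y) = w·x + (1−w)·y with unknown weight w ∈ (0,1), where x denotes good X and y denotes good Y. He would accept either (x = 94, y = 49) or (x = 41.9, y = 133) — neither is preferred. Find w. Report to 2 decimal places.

w = 0.62

u(94,49) = u(41.9,133) means w·94 + (1−w)·49 = w·41.9 + (1−w)·133.
w·(94−41.9) = (1−w)·(133−49), i.e. w·52.1 = (1−w)·84.
Hence w = 84/(52.1+84) = 84/136.1 = 0.62.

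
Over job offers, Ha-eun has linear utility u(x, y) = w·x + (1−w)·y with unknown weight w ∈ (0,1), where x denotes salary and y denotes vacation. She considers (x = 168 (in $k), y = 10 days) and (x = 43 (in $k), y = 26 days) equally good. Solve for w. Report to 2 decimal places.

w = 0.11

u(168,10) = u(43,26) means w·168 + (1−w)·10 = w·43 + (1−w)·26.
w·(168−43) = (1−w)·(26−10), i.e. w·125 = (1−w)·16.
So w/(1−w) = 16/125 = 0.1280, giving w = 16/(125+16) = 0.11.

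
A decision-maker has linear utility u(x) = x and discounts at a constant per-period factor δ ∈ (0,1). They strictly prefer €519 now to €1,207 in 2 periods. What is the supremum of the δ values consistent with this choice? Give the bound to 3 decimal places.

δ < 0.656

Comparing present values: 519 > δ^2·1207.
So δ^2 < 519/1207 = 0.42999; taking the square root of both positive sides preserves the inequality.
δ < (519/1207)^(1/2) ≈ 0.656.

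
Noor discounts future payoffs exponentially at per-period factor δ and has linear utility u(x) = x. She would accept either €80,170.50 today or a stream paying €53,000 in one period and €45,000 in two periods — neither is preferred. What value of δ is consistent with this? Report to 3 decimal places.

Present value of the stream is 53000·δ + 45000·δ². Indifference gives 53000δ + 45000δ² = 80170.50.
That is, 45000δ² + 53000δ − 80170.50 = 0, a quadratic in δ.
By the quadratic formula (taking the positive root), δ = (−53000 + √17239690000.00) / 90000 ≈ 0.870.

δ ≈ 0.870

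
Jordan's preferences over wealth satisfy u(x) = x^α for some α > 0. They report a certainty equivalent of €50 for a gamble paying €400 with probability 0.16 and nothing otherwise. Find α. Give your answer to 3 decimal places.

α ≈ 0.881

Since u(0) = 0, the lottery's EU is 0.16·400^α.
Setting u(50) equal to that: 50^α = 0.16·400^α ⇒ (50/400)^α = 0.16.
Taking logs: α·ln(50/400) = ln(0.16), so α = -1.832581 / -2.079442 ≈ 0.881.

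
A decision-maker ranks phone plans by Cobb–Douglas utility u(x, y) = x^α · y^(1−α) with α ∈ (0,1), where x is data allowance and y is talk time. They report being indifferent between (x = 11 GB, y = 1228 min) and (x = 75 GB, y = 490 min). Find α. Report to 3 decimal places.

α ≈ 0.324

The Cobb–Douglas utilities coincide, so 11^α·1228^(1−α) = 75^α·490^(1−α).
Rearrange to (11/75)^α = (490/1228)^(1−α) and take logs: α·-1.919593 = (1−α)·-0.918737.
With A = -1.919593 and B = -0.918737: α·A = (1−α)·B, so α = B/(A+B) = -0.918737/-2.838330 ≈ 0.324.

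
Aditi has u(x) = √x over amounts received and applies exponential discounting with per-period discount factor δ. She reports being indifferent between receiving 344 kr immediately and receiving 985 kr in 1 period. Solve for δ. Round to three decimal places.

Equating discounted utilities: u(344) = δ·u(985) ⇒ δ = u(344)/u(985).
Since u(x) = √x, δ = √(344/985) = 0.59096.

δ ≈ 0.591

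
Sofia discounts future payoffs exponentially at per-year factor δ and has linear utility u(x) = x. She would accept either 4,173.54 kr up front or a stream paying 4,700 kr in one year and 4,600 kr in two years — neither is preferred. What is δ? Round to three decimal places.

δ ≈ 0.570

Present value of the stream is 4700·δ + 4600·δ². Indifference gives 4700δ + 4600δ² = 4173.54.
So 4600δ² + 4700δ − 4173.54 = 0.
δ = (−4700 + √(4700² + 4·4600·4173.54)) / (2·4600) = (−4700 + √98883136.00) / 9200 ≈ 0.570.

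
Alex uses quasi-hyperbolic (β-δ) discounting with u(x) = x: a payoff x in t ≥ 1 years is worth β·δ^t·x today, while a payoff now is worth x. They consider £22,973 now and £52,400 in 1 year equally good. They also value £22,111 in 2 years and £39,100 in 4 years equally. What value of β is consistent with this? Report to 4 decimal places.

The second indifference involves only future payoffs, so β cancels: β·δ^2·22111 = β·δ^4·39100, giving δ^2 = 22111/39100 = 0.56550, so δ = 0.75200.
Substituting δ into 22973 = β·δ·52400: β = 22973/(39404.616) ≈ 0.5830.

β ≈ 0.5830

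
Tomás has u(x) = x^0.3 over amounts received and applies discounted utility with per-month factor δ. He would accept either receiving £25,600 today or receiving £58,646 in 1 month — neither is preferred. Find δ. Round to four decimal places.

δ ≈ 0.7798

Equating discounted utilities: u(25600) = δ·u(58646) ⇒ δ = u(25600)/u(58646).
Since u(x) = x^0.3, δ = (25600/58646)^0.3 = 0.43652^0.3 = 0.77983.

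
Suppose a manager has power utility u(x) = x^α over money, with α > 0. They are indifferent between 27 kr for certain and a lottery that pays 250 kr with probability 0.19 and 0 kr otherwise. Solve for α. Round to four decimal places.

α ≈ 0.7462

Since u(0) = 0, the lottery's EU is 0.19·250^α.
Equating: 27^α = 0.19·250^α, i.e. 0.1080^α = 0.19.
Take logs: α = ln 0.19 / ln(27/250) ≈ 0.746187.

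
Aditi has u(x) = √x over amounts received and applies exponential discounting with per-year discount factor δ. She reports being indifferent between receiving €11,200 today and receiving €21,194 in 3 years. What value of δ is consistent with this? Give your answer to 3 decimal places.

δ ≈ 0.899

Indifference means u(11200) = δ^3 · u(21194), so δ^3 = u(11200)/u(21194).
With u(x) = √x: δ^3 = √11200/√21194 = √(11200/21194) = 0.72695.
Taking the cube root: δ = 0.72695^(1/3) ≈ 0.899.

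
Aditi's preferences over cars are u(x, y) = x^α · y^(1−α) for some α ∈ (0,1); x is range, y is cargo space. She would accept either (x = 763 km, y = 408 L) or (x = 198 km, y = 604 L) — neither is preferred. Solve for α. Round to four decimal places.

Set the two utilities equal: 763^α·408^(1−α) = 198^α·604^(1−α).
Rearrange to (763/198)^α = (604/408)^(1−α) and take logs: α·1.3489910 = (1−α)·0.3923070.
So α/(1−α) = (0.3923070)/(1.3489910) = 0.2908151, and α = 0.2908151/1.2908151 ≈ 0.2253.

α ≈ 0.2253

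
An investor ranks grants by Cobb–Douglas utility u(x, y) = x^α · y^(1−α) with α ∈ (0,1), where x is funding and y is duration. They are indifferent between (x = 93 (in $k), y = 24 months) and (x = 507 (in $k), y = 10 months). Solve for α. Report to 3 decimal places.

α ≈ 0.340

Set the two utilities equal: 93^α·24^(1−α) = 507^α·10^(1−α).
Taking logs: α·ln 93 + (1−α)·ln 24 = α·ln 507 + (1−α)·ln 10, i.e. α·-1.695912 = (1−α)·-0.875469.
Thus α·(-2.571381) = -0.875469, so α = -0.875469/-2.571381 ≈ 0.340.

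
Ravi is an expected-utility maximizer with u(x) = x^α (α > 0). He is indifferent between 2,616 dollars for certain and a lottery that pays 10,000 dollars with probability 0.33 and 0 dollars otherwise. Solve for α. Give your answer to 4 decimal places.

α ≈ 0.8268

The lottery's expected utility is 0.33·u(10000) + 0.67·u(0) = 0.33·10000^α (since u(0) = 0 for α > 0).
Indifference: 2616^α = 0.33·10000^α, so (2616/10000)^α = 0.33.
Taking logs: α·ln(2616/10000) = ln(0.33), so α = -1.1086626 / -1.3409387 ≈ 0.8268.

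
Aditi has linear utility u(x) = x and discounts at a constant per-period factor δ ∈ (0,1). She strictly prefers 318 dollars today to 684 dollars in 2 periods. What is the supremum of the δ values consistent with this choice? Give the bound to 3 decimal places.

δ < 0.682

Comparing present values: 318 > δ^2·684.
So δ^2 < 318/684 = 0.46491; taking the square root of both positive sides preserves the inequality.
δ < (318/684)^(1/2) ≈ 0.682.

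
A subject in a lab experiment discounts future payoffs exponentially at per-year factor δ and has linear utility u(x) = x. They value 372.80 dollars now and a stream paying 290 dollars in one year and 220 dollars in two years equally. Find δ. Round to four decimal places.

Present value of the stream is 290·δ + 220·δ². Indifference gives 290δ + 220δ² = 372.80.
So 220δ² + 290δ − 372.80 = 0.
By the quadratic formula (taking the positive root), δ = (−290 + √412164.00) / 440 ≈ 0.8000.

δ ≈ 0.8000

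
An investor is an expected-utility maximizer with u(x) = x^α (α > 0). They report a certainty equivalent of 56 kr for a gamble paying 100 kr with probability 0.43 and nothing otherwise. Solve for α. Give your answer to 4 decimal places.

Since u(0) = 0, the lottery's EU is 0.43·100^α.
Setting u(56) equal to that: 56^α = 0.43·100^α ⇒ (56/100)^α = 0.43.
α = ln(0.43) / ln(56/100) = -0.8439701/-0.5798185 ≈ 1.4556.

α ≈ 1.4556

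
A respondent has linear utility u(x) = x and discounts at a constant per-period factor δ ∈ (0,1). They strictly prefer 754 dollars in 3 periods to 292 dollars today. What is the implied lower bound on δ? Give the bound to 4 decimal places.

δ > 0.7289

The preference means 292 < δ^3·754.
Dividing by 754: δ^3 > 0.38727. Both sides are positive, so the cube root keeps the direction.
δ > 0.38727^(1/3) = 0.7289.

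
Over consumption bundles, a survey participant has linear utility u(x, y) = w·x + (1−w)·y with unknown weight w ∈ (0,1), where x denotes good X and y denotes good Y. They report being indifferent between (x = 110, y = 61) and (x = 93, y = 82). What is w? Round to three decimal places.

Equating utilities: w·110 + (1−w)·61 = w·93 + (1−w)·82.
Collecting terms: w·17 = (1−w)·21.
So w/(1−w) = 21/17 = 1.2353, giving w = 21/(17+21) = 0.553.

w = 0.553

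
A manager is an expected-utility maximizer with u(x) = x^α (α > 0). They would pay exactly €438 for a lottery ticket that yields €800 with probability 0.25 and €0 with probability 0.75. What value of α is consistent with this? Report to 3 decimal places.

The lottery's expected utility is 0.25·u(800) + 0.75·u(0) = 0.25·800^α (since u(0) = 0 for α > 0).
Indifference: 438^α = 0.25·800^α, so (438/800)^α = 0.25.
Take logs: α = ln 0.25 / ln(438/800) ≈ 2.30131.

α ≈ 2.301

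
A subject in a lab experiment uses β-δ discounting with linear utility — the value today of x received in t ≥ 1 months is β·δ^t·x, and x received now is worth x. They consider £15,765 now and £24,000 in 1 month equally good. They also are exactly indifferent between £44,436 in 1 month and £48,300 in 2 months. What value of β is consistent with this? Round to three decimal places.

β ≈ 0.714

Both payoffs in the second observation are in the future, so β drops out: δ^1·44436 = δ^2·48300 ⇒ δ = 44436/48300 = 0.92000.
Now use the now-vs-future pair: 15765 = β·δ·24000 gives β = 15765/(0.92000·24000) ≈ 0.714.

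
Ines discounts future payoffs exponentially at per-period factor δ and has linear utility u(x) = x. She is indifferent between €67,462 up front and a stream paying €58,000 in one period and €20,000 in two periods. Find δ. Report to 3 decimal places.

Present value of the stream is 58000·δ + 20000·δ². Indifference gives 58000δ + 20000δ² = 67462.
So 20000δ² + 58000δ − 67462 = 0.
The positive root is δ = [−58000 + √(58000² + 4·20000·67462)] / (2·20000) = (−58000 + 93600.000)/40000 ≈ 0.890.

δ ≈ 0.890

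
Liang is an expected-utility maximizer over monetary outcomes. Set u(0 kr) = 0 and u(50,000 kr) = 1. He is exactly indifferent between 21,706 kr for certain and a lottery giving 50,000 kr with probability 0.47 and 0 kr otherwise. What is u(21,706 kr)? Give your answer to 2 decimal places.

By the standard-gamble method, u(21,706 kr) is just the indifference probability on the best outcome: 0.47.

0.47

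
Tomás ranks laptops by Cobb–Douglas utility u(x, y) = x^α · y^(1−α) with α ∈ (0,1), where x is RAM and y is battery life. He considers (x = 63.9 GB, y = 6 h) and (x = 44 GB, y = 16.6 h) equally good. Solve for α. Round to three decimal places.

Set the two utilities equal: 63.9^α·6^(1−α) = 44^α·16.6^(1−α).
Taking logs: α·ln 63.9 + (1−α)·ln 6 = α·ln 44 + (1−α)·ln 16.6, i.e. α·0.373130 = (1−α)·1.017643.
Thus α·(1.390773) = 1.017643, so α = 1.017643/1.390773 ≈ 0.732.

α ≈ 0.732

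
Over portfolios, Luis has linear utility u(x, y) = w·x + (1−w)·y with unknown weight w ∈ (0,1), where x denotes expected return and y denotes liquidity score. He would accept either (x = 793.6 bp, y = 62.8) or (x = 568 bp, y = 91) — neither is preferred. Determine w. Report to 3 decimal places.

u(793.6,62.8) = u(568,91) means w·793.6 + (1−w)·62.8 = w·568 + (1−w)·91.
Collecting terms: w·225.6 = (1−w)·28.2.
Hence w = 28.2/(225.6+28.2) = 28.2/253.8 = 0.111.

w = 0.111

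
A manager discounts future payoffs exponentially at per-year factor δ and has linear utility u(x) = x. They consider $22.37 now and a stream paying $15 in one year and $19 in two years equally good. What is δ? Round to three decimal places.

δ ≈ 0.760

Equating present values: 22.37 = 15δ + 19δ².
So 19δ² + 15δ − 22.37 = 0.
By the quadratic formula (taking the positive root), δ = (−15 + √1925.12) / 38 ≈ 0.760.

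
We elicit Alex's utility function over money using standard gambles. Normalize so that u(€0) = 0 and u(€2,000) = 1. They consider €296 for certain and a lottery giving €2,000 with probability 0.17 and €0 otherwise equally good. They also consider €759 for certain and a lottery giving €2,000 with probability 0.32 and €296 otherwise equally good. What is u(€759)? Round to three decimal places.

0.436

First, u(€296) = 0.17·u(€2,000) + 0.83·u(€0) = 0.17.
The second indifference gives u(€759) = 0.32·u(€2,000) + 0.68·u(€296) = 0.32·1.00 + 0.68·0.17 = 0.4356.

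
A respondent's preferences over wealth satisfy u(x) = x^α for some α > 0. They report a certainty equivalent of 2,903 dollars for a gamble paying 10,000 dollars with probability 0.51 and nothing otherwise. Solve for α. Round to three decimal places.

α ≈ 0.544

EU(lottery) = 0.51·10000^α + 0.49·0 = 0.51·10000^α.
Setting u(2903) equal to that: 2903^α = 0.51·10000^α ⇒ (2903/10000)^α = 0.51.
Take logs: α = ln 0.51 / ln(2903/10000) ≈ 0.54441.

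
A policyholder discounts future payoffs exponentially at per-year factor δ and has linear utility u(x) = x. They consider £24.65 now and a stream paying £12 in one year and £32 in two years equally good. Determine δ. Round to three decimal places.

δ ≈ 0.710

The stream is worth 12δ + 32δ² today, so 12δ + 32δ² = 24.65.
So 32δ² + 12δ − 24.65 = 0.
By the quadratic formula (taking the positive root), δ = (−12 + √3299.20) / 64 ≈ 0.710.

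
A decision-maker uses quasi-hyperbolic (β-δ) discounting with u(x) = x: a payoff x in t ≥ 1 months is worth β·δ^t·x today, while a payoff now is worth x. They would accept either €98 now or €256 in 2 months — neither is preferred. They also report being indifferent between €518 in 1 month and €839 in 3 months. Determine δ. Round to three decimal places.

δ ≈ 0.786

From the later pair, β·δ^1·518 = β·δ^3·839; dividing through, δ^2 = 518/839 = 0.61740, so δ = 0.78575.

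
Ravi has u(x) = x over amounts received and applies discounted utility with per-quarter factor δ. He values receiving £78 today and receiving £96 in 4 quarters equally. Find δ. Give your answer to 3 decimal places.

The payoff in 4 quarters is discounted by δ^4, so u(78) = δ^4·u(96) and δ^4 = u(78)/u(96).
With u(x) = x: δ^4 = 78/96 = 0.81250.
So δ = 0.81250^(1/4) ≈ 0.949.

δ ≈ 0.949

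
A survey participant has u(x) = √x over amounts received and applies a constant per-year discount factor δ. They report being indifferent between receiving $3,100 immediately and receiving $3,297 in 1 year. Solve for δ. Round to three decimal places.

The payoff in 1 year is discounted by δ, so u(3100) = δ·u(3297) and δ = u(3100)/u(3297).
With u(x) = √x: δ = √3100/√3297 = √(3100/3297) = 0.96966.

δ ≈ 0.970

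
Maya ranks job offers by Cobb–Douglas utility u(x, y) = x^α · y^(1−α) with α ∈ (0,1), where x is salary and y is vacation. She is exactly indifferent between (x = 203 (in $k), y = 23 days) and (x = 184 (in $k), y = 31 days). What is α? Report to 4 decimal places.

α ≈ 0.7523

The Cobb–Douglas utilities coincide, so 203^α·23^(1−α) = 184^α·31^(1−α).
Rearrange to (203/184)^α = (31/23)^(1−α) and take logs: α·0.0982702 = (1−α)·0.2984930.
With A = 0.0982702 and B = 0.2984930: α·A = (1−α)·B, so α = B/(A+B) = 0.2984930/0.3967632 ≈ 0.7523.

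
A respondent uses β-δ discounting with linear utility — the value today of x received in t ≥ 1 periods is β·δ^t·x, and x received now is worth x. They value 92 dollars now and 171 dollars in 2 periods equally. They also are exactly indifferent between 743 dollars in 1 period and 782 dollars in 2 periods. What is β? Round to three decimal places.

β ≈ 0.596

From the later pair, β·δ^1·743 = β·δ^2·782; dividing through, δ = 743/782 = 0.95013.
Now use the now-vs-future pair: 92 = β·δ^2·171 gives β = 92/(0.90274·171) ≈ 0.596.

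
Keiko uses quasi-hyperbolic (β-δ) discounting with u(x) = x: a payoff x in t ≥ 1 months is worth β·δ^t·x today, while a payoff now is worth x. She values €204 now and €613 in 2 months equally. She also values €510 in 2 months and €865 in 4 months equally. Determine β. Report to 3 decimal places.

Both payoffs in the second observation are in the future, so β drops out: δ^2·510 = δ^4·865 ⇒ δ^2 = 510/865 = 0.58960, so δ = 0.76785.
The first indifference: 204 = β·δ^2·613, so β = 204/(δ^2·613) = 204/(0.58960·613) ≈ 0.564.

β ≈ 0.564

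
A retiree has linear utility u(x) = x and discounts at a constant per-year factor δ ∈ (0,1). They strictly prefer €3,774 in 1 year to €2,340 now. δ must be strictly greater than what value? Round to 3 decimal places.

Under u(x) = x this choice says 2340 < δ·3774.
So δ > 2340/3774 = 0.62003.

δ > 0.620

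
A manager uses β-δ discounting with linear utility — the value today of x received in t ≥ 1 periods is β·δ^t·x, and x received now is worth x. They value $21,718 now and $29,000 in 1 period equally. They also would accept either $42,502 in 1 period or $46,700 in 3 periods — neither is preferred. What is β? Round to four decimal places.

β ≈ 0.7850

Both payoffs in the second observation are in the future, so β drops out: δ^1·42502 = δ^3·46700 ⇒ δ^2 = 42502/46700 = 0.91011, so δ = 0.95400.
The first indifference: 21718 = β·δ·29000, so β = 21718/(δ·29000) = 21718/(0.95400·29000) ≈ 0.7850.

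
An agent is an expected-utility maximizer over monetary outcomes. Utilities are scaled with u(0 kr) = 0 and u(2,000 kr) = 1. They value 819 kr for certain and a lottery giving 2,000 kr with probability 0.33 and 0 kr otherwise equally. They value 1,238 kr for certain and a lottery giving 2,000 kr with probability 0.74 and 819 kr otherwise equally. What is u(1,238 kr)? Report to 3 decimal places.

First, u(819 kr) = 0.33·u(2,000 kr) + 0.67·u(0 kr) = 0.33.
Then u(1,238 kr) = 0.74·u(2,000 kr) + 0.26·u(819 kr) = 0.74·1.00 + 0.26·0.33 = 0.8258.

0.826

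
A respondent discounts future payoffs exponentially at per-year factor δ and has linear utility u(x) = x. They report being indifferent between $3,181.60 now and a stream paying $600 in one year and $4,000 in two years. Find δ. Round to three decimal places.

δ ≈ 0.820

Present value of the stream is 600·δ + 4000·δ². Indifference gives 600δ + 4000δ² = 3181.60.
Rearranged: 4000δ² + 600δ − 3181.60 = 0.
δ = (−600 + √(600² + 4·4000·3181.60)) / (2·4000) = (−600 + √51265600.00) / 8000 ≈ 0.820.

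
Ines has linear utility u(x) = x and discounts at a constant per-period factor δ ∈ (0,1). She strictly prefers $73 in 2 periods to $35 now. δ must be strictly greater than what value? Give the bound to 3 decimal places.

δ > 0.692

Comparing present values: 35 < δ^2·73.
So δ^2 > 35/73 = 0.47945; taking the square root of both positive sides preserves the inequality.
δ > (35/73)^(1/2) ≈ 0.692.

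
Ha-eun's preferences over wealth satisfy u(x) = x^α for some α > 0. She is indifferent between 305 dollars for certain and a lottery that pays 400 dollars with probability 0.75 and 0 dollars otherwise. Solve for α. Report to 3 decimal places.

EU(lottery) = 0.75·400^α + 0.25·0 = 0.75·400^α.
Equating: 305^α = 0.75·400^α, i.e. 0.7625^α = 0.75.
Taking logs: α·ln(305/400) = ln(0.75), so α = -0.287682 / -0.271153 ≈ 1.061.

α ≈ 1.061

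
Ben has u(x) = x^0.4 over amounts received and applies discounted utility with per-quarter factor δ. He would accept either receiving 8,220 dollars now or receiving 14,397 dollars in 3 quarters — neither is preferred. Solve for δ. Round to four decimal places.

Indifference means u(8220) = δ^3 · u(14397), so δ^3 = u(8220)/u(14397).
With u(x) = x^0.4: δ^3 = 8220^0.4/14397^0.4 = (8220/14397)^0.4 = 0.79917.
Taking the cube root: δ = 0.79917^(1/3) ≈ 0.9280.

δ ≈ 0.9280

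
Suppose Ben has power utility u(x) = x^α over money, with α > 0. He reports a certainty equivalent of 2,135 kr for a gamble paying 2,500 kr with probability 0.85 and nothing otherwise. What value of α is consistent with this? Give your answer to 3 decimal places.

α ≈ 1.030

EU(lottery) = 0.85·2500^α + 0.15·0 = 0.85·2500^α.
Equating: 2135^α = 0.85·2500^α, i.e. 0.8540^α = 0.85.
Taking logs: α·ln(2135/2500) = ln(0.85), so α = -0.162519 / -0.157824 ≈ 1.030.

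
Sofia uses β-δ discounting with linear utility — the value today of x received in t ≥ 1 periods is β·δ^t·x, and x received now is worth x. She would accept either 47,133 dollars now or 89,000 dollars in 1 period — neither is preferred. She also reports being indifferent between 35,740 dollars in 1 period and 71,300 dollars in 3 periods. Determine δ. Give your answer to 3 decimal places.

Both payoffs in the second observation are in the future, so β drops out: δ^1·35740 = δ^3·71300 ⇒ δ^2 = 35740/71300 = 0.50126, so δ = 0.70800.

δ ≈ 0.708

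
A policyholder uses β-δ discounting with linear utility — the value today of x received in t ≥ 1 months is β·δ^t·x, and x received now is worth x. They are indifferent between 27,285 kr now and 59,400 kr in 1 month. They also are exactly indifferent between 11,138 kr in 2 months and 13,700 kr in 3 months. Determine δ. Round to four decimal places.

The second indifference involves only future payoffs, so β cancels: β·δ^2·11138 = β·δ^3·13700, giving δ = 11138/13700 = 0.81299.

δ ≈ 0.8130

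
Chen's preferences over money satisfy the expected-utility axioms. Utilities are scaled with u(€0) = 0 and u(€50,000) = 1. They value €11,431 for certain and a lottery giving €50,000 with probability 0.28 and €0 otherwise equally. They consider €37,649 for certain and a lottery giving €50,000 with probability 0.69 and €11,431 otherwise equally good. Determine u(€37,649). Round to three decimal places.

First, u(€11,431) = 0.28·u(€50,000) + 0.72·u(€0) = 0.28.
Then u(€37,649) = 0.69·u(€50,000) + 0.31·u(€11,431) = 0.69·1.00 + 0.31·0.28 = 0.7768.

0.777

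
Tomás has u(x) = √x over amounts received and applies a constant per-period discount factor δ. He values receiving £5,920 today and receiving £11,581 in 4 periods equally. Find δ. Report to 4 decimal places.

δ ≈ 0.9195

Indifference means u(5920) = δ^4 · u(11581), so δ^4 = u(5920)/u(11581).
Since u(x) = √x, δ^4 = √(5920/11581) = 0.71497.
Taking the 4th root: δ = 0.71497^(1/4) ≈ 0.9195.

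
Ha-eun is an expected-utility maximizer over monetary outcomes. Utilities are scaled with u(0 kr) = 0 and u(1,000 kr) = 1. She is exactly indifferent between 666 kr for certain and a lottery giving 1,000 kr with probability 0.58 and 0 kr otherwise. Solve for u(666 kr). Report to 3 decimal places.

0.580

The indifference gives u(666 kr) = 0.58·u(1,000 kr) + 0.42·u(0 kr) = 0.58·1 + 0.42·0 = 0.58.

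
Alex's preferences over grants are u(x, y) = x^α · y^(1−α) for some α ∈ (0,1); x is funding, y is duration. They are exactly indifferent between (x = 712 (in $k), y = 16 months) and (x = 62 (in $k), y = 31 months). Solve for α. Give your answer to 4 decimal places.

α ≈ 0.2132

Indifference: 712^α · 16^(1−α) = 62^α · 31^(1−α).
Rearrange to (712/62)^α = (31/16)^(1−α) and take logs: α·2.4409435 = (1−α)·0.6613985.
Thus α·(3.1023420) = 0.6613985, so α = 0.6613985/3.1023420 ≈ 0.2132.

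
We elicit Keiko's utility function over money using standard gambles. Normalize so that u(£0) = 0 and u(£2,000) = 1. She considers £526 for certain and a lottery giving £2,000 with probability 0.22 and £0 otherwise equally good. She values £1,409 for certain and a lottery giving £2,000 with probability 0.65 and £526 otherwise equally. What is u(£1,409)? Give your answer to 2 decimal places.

First, u(£526) = 0.22·u(£2,000) + 0.78·u(£0) = 0.22.
Then u(£1,409) = 0.65·u(£2,000) + 0.35·u(£526) = 0.65·1.00 + 0.35·0.22 = 0.7270.

0.73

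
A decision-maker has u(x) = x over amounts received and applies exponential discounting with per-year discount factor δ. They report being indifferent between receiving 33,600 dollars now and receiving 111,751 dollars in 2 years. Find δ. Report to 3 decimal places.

Equating discounted utilities: u(33600) = δ^2·u(111751) ⇒ δ^2 = u(33600)/u(111751).
With u(x) = x: δ^2 = 33600/111751 = 0.30067.
So δ = 0.30067^(1/2) ≈ 0.548.

δ ≈ 0.548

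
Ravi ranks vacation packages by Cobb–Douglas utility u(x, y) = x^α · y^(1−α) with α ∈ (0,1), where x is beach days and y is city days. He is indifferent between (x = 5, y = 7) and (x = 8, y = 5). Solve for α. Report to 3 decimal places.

α ≈ 0.417

The Cobb–Douglas utilities coincide, so 5^α·7^(1−α) = 8^α·5^(1−α).
(5/8)^α = (5/7)^(1−α); take logs: α·ln(5/8) = (1−α)·ln(5/7), i.e. α·-0.470004 = (1−α)·-0.336472.
Thus α·(-0.806476) = -0.336472, so α = -0.336472/-0.806476 ≈ 0.417.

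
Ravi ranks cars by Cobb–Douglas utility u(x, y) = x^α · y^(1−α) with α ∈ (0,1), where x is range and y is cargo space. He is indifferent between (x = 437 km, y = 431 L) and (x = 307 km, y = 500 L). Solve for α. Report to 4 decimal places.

α ≈ 0.2961

Indifference: 437^α · 431^(1−α) = 307^α · 500^(1−α).
Rearrange to (437/307)^α = (500/431)^(1−α) and take logs: α·0.3530854 = (1−α)·0.1485000.
So α/(1−α) = (0.1485000)/(0.3530854) = 0.4205781, and α = 0.4205781/1.4205781 ≈ 0.2961.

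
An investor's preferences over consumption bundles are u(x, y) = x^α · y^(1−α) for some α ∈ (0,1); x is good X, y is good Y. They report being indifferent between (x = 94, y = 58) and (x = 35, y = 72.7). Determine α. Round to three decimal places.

The Cobb–Douglas utilities coincide, so 94^α·58^(1−α) = 35^α·72.7^(1−α).
Rearrange to (94/35)^α = (72.7/58)^(1−α) and take logs: α·0.987947 = (1−α)·0.225898.
Thus α·(1.213845) = 0.225898, so α = 0.225898/1.213845 ≈ 0.186.

α ≈ 0.186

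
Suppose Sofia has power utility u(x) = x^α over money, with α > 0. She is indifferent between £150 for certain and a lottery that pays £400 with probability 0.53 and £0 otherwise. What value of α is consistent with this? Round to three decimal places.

α ≈ 0.647

EU(lottery) = 0.53·400^α + 0.47·0 = 0.53·400^α.
Setting u(150) equal to that: 150^α = 0.53·400^α ⇒ (150/400)^α = 0.53.
α = ln(0.53) / ln(150/400) = -0.634878/-0.980829 ≈ 0.647.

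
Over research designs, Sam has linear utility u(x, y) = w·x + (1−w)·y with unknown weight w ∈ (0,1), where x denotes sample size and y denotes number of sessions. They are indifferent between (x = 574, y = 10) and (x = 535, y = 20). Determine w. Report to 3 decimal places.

u(574,10) = u(535,20) means w·574 + (1−w)·10 = w·535 + (1−w)·20.
Rearranging, 39·w − 10·(1−w) = 0.
The marginal rate of substitution is 10/39, so w = 10/(39+10) = 0.204.

w = 0.204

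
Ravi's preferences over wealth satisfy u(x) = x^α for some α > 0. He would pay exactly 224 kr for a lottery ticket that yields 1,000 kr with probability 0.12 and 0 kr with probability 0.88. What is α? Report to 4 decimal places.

EU(lottery) = 0.12·1000^α + 0.88·0 = 0.12·1000^α.
Indifference: 224^α = 0.12·1000^α, so (224/1000)^α = 0.12.
Take logs: α = ln 0.12 / ln(224/1000) ≈ 1.417185.

α ≈ 1.4172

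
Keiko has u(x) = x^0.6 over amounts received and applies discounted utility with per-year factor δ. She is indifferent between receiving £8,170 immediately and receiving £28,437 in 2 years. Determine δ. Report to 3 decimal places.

Equating discounted utilities: u(8170) = δ^2·u(28437) ⇒ δ^2 = u(8170)/u(28437).
With u(x) = x^0.6: δ^2 = 8170^0.6/28437^0.6 = (8170/28437)^0.6 = 0.47315.
Hence δ = (0.47315)^(1/2) = 0.68786.

δ ≈ 0.688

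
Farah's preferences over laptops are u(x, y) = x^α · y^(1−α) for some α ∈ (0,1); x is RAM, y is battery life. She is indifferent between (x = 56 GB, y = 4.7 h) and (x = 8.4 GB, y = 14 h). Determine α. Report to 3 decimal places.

α ≈ 0.365

Set the two utilities equal: 56^α·4.7^(1−α) = 8.4^α·14^(1−α).
(56/8.4)^α = (14/4.7)^(1−α); take logs: α·ln(56/8.4) = (1−α)·ln(14/4.7), i.e. α·1.897120 = (1−α)·1.091495.
With A = 1.897120 and B = 1.091495: α·A = (1−α)·B, so α = B/(A+B) = 1.091495/2.988615 ≈ 0.365.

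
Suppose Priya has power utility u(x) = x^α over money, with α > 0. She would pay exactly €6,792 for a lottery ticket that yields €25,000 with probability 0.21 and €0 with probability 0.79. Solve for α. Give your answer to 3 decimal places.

α ≈ 1.198

EU(lottery) = 0.21·25000^α + 0.79·0 = 0.21·25000^α.
Equating: 6792^α = 0.21·25000^α, i.e. 0.2717^α = 0.21.
α = ln(0.21) / ln(6792/25000) = -1.560648/-1.303130 ≈ 1.198.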